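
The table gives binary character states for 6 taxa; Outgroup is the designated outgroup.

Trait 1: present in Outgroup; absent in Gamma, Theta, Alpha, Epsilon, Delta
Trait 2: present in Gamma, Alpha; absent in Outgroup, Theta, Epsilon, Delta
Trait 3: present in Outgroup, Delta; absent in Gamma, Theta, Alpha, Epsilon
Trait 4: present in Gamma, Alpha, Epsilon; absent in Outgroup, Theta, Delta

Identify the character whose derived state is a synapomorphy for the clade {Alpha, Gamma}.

Character polarity is set by the outgroup: the derived state is whichever differs from the outgroup's state, so for Trait 1, Trait 3 the derived state is 'absent', and for the remaining characters it is 'present'.
Trait 1 (derived state 'absent') is shared by all ingroup taxa — unites the whole ingroup.
Only Alpha and Gamma show the derived state 'present' for Trait 2, supporting them as a clade.
Only Alpha, Epsilon, Gamma, and Theta show the derived state 'absent' for Trait 3, supporting them as a clade.
Only Alpha, Epsilon, and Gamma show the derived state 'present' for Trait 4, supporting them as a clade.
Most parsimonious ingroup topology: ((((Gamma,Alpha),Epsilon),Theta),Delta).
The clade {Alpha, Gamma} is supported by Trait 2: its derived state 'present' occurs in exactly those taxa and in no other taxon (including the outgroup).

Trait 2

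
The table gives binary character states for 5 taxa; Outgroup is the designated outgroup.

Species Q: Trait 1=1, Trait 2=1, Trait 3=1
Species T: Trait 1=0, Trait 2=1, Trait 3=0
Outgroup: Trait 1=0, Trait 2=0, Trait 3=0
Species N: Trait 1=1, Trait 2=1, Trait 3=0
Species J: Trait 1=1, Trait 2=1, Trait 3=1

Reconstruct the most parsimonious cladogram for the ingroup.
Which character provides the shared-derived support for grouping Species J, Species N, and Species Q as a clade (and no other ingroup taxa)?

Trait 1

The outgroup has state '0' for every character, so '1' is the derived state throughout.
Only Species J, Species N, and Species Q show the derived state '1' for Trait 1, supporting them as a clade.
All ingroup taxa share the derived state '1' for Trait 2; it defines the ingroup but does not resolve relationships within it.
Trait 3 (derived state '1') is shared by Species J and Species Q — a synapomorphy uniting that clade.
Most parsimonious ingroup topology: (((Species J,Species Q),Species N),Species T).
The clade {Species J, Species N, Species Q} is supported by Trait 1: its derived state '1' occurs in exactly those taxa and in no other taxon (including the outgroup).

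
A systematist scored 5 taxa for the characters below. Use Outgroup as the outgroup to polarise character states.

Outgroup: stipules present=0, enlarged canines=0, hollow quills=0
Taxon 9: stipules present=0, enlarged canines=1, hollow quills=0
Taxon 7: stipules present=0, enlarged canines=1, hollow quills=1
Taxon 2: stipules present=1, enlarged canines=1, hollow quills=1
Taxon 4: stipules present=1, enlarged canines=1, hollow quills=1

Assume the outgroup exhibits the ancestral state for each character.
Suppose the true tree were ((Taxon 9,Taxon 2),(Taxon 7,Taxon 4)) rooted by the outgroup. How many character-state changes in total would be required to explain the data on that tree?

Map each character onto ((Taxon 9,Taxon 2),(Taxon 7,Taxon 4)) (rooted by Outgroup) and count the minimum state changes it requires (Fitch parsimony):
stipules present: 2; enlarged canines: 1; hollow quills: 2.
Total tree length = 5.

5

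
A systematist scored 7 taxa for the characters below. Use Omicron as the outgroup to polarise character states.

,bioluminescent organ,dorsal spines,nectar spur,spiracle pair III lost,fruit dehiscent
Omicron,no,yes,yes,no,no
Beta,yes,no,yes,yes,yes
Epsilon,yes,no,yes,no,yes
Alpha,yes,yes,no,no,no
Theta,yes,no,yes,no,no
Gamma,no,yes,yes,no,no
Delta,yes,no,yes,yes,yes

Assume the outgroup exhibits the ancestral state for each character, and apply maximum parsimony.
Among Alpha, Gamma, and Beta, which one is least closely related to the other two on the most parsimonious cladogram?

Character polarity is set by the outgroup: the derived state is whichever differs from the outgroup's state, so for dorsal spines, nectar spur the derived state is 'no', and for the remaining characters it is 'yes'.
bioluminescent organ: derived state 'yes' in Alpha, Beta, Delta, Epsilon, and Theta only — synapomorphy for {Alpha, Beta, Delta, Epsilon, Theta}.
dorsal spines (derived state 'no') is shared by Beta, Delta, Epsilon, and Theta — a synapomorphy uniting that clade.
nectar spur: derived state 'no' in Alpha only — an autapomorphy, so it tells us nothing about relationships among taxa.
spiracle pair III lost: derived state 'yes' in Beta and Delta only — synapomorphy for {Beta, Delta}.
Only Beta, Delta, and Epsilon show the derived state 'yes' for fruit dehiscent, supporting them as a clade.
Most parsimonious ingroup topology: (((((Beta,Delta),Epsilon),Theta),Alpha),Gamma).
Beta and Alpha share a more recent common ancestor with each other than either does with Gamma, so Gamma is the least closely related of the three.

Gamma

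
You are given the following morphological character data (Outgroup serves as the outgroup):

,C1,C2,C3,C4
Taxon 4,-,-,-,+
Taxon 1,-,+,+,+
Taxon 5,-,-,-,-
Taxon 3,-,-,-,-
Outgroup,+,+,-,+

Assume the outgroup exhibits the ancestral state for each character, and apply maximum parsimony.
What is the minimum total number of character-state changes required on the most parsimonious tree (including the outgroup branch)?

Character polarity is set by the outgroup: the derived state is whichever differs from the outgroup's state, so for C1, C2, C4 the derived state is '-', and for the remaining characters it is '+'.
C1 (derived state '-') is shared by all ingroup taxa — unites the whole ingroup.
Only Taxon 3, Taxon 4, and Taxon 5 show the derived state '-' for C2, supporting them as a clade.
C3 (derived state '+') is unique to Taxon 1 (autapomorphy; uninformative for grouping).
C4: derived state '-' in Taxon 3 and Taxon 5 only — synapomorphy for {Taxon 3, Taxon 5}.
Most parsimonious ingroup topology: (((Taxon 5,Taxon 3),Taxon 4),Taxon 1).
Changes per character on this tree: C1: 1; C2: 1; C3: 1; C4: 1.
Total = 4.

4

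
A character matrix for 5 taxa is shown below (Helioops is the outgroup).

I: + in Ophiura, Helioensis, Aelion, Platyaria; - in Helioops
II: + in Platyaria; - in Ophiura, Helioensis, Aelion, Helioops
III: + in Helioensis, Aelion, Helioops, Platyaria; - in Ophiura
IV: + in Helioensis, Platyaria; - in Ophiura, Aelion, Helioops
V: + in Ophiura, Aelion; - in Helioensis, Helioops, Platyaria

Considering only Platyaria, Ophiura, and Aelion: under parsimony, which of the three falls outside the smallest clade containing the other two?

Character polarity is set by the outgroup: the derived state is whichever differs from the outgroup's state, so for III the derived state is '-', and for the remaining characters it is '+'.
All ingroup taxa share the derived state '+' for I; it defines the ingroup but does not resolve relationships within it.
II (derived state '+') is unique to Platyaria (autapomorphy; uninformative for grouping).
III: derived state '-' in Ophiura only — an autapomorphy, so it tells us nothing about relationships among taxa.
IV: derived state '+' in Helioensis and Platyaria only — synapomorphy for {Helioensis, Platyaria}.
V (derived state '+') is shared by Aelion and Ophiura — a synapomorphy uniting that clade.
Most parsimonious ingroup topology: ((Helioensis,Platyaria),(Ophiura,Aelion)).
Aelion and Ophiura share a more recent common ancestor with each other than either does with Platyaria, so Platyaria is the least closely related of the three.

Platyaria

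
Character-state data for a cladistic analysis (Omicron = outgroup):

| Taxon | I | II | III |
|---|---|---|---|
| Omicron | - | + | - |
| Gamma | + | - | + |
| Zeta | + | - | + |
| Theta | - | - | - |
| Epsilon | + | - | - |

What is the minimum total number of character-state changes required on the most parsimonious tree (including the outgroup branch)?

3

Character polarity is set by the outgroup: the derived state is whichever differs from the outgroup's state, so for II the derived state is '-', and for the remaining characters it is '+'.
Only Epsilon, Gamma, and Zeta show the derived state '+' for I, supporting them as a clade.
All ingroup taxa share the derived state '-' for II; it defines the ingroup but does not resolve relationships within it.
III: derived state '+' in Gamma and Zeta only — synapomorphy for {Gamma, Zeta}.
Most parsimonious ingroup topology: (((Gamma,Zeta),Epsilon),Theta).
Changes per character on this tree: I: 1; II: 1; III: 1.
Total = 3.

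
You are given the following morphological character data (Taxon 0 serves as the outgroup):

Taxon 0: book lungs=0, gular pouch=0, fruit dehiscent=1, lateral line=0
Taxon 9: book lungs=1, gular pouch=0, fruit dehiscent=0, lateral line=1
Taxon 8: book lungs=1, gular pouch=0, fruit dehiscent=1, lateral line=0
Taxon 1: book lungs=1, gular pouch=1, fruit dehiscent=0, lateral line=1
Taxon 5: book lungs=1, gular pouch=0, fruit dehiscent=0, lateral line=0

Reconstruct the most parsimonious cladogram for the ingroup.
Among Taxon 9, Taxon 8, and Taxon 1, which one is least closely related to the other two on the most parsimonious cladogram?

Character polarity is set by the outgroup: the derived state is whichever differs from the outgroup's state, so for fruit dehiscent the derived state is '0', and for the remaining characters it is '1'.
book lungs (derived state '1') is shared by all ingroup taxa — unites the whole ingroup.
gular pouch (derived state '1') is unique to Taxon 1 (autapomorphy; uninformative for grouping).
fruit dehiscent (derived state '0') is shared by Taxon 1, Taxon 5, and Taxon 9 — a synapomorphy uniting that clade.
lateral line (derived state '1') is shared by Taxon 1 and Taxon 9 — a synapomorphy uniting that clade.
Most parsimonious ingroup topology: (((Taxon 9,Taxon 1),Taxon 5),Taxon 8).
Taxon 1 and Taxon 9 share a more recent common ancestor with each other than either does with Taxon 8, so Taxon 8 is the least closely related of the three.

Taxon 8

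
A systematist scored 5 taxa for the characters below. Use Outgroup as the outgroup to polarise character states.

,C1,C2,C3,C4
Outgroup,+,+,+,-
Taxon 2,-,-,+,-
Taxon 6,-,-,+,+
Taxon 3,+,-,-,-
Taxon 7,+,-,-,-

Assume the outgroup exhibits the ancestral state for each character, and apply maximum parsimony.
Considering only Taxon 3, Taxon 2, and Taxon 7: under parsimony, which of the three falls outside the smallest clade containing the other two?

Character polarity is set by the outgroup: the derived state is whichever differs from the outgroup's state, so for C1, C2, C3 the derived state is '-', and for the remaining characters it is '+'.
Only Taxon 2 and Taxon 6 show the derived state '-' for C1, supporting them as a clade.
C2 (derived state '-') is shared by all ingroup taxa — unites the whole ingroup.
C3 (derived state '-') is shared by Taxon 3 and Taxon 7 — a synapomorphy uniting that clade.
C4 (derived state '+') is unique to Taxon 6 (autapomorphy; uninformative for grouping).
Most parsimonious ingroup topology: ((Taxon 2,Taxon 6),(Taxon 3,Taxon 7)).
Taxon 3 and Taxon 7 share a more recent common ancestor with each other than either does with Taxon 2, so Taxon 2 is the least closely related of the three.

Taxon 2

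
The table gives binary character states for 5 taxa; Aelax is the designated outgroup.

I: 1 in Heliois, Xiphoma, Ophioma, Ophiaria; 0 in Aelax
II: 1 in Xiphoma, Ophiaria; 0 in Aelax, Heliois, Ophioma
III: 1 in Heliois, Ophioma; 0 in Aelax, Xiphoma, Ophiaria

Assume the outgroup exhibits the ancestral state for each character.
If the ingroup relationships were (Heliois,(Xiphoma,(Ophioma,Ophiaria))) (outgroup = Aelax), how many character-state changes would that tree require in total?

5

Map each character onto (Heliois,(Xiphoma,(Ophioma,Ophiaria))) (rooted by Aelax) and count the minimum state changes it requires (Fitch parsimony):
I: 1; II: 2; III: 2.
Total tree length = 5.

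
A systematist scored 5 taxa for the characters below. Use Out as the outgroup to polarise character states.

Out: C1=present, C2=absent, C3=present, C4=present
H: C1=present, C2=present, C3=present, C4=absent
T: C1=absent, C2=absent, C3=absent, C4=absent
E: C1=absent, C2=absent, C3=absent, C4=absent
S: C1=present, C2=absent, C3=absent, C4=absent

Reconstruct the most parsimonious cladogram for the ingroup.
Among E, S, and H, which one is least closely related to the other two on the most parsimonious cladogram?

Character polarity is set by the outgroup: the derived state is whichever differs from the outgroup's state, so for C1, C3, C4 the derived state is 'absent', and for the remaining characters it is 'present'.
C1: derived state 'absent' in E and T only — synapomorphy for {E, T}.
C2 (derived state 'present') is unique to H (autapomorphy; uninformative for grouping).
Only E, S, and T show the derived state 'absent' for C3, supporting them as a clade.
C4 (derived state 'absent') is shared by all ingroup taxa — unites the whole ingroup.
Most parsimonious ingroup topology: (H,((T,E),S)).
E and S share a more recent common ancestor with each other than either does with H, so H is the least closely related of the three.

H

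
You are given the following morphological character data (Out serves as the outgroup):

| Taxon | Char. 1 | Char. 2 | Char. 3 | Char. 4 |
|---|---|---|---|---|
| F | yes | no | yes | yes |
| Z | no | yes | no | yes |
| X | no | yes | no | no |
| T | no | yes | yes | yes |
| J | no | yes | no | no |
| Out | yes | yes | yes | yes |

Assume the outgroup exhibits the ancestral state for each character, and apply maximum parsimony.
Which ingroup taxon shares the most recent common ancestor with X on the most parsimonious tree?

The outgroup has state 'yes' for every character, so 'no' is the derived state throughout.
Only J, T, X, and Z show the derived state 'no' for Char. 1, supporting them as a clade.
Char. 2 (derived state 'no') is unique to F (autapomorphy; uninformative for grouping).
Char. 3 (derived state 'no') is shared by J, X, and Z — a synapomorphy uniting that clade.
Char. 4 (derived state 'no') is shared by J and X — a synapomorphy uniting that clade.
Most parsimonious ingroup topology: (F,(((J,X),Z),T)).
X and J form a cherry on this tree, so they are sister taxa.

J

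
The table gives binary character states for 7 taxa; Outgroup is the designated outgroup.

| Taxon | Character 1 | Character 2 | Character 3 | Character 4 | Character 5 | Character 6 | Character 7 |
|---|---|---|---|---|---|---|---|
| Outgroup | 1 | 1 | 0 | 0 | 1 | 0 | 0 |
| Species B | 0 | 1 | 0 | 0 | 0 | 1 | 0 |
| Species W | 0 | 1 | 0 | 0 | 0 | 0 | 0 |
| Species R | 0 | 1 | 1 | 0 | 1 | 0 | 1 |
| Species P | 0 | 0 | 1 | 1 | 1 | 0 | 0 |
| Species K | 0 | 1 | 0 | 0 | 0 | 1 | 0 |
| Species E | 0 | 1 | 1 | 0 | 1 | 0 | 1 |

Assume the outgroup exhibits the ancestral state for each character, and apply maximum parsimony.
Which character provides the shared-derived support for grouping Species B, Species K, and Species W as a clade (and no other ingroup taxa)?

Character polarity is set by the outgroup: the derived state is whichever differs from the outgroup's state, so for Character 1, Character 2, Character 5 the derived state is '0', and for the remaining characters it is '1'.
All ingroup taxa share the derived state '0' for Character 1; it defines the ingroup but does not resolve relationships within it.
Character 2: derived state '0' in Species P only — an autapomorphy, so it tells us nothing about relationships among taxa.
Only Species E, Species P, and Species R show the derived state '1' for Character 3, supporting them as a clade.
Character 4: derived state '1' in Species P only — an autapomorphy, so it tells us nothing about relationships among taxa.
Only Species B, Species K, and Species W show the derived state '0' for Character 5, supporting them as a clade.
Character 6: derived state '1' in Species B and Species K only — synapomorphy for {Species B, Species K}.
Character 7: derived state '1' in Species E and Species R only — synapomorphy for {Species E, Species R}.
Most parsimonious ingroup topology: (((Species B,Species K),Species W),((Species R,Species E),Species P)).
The clade {Species B, Species K, Species W} is supported by Character 5: its derived state '0' occurs in exactly those taxa and in no other taxon (including the outgroup).

Character 5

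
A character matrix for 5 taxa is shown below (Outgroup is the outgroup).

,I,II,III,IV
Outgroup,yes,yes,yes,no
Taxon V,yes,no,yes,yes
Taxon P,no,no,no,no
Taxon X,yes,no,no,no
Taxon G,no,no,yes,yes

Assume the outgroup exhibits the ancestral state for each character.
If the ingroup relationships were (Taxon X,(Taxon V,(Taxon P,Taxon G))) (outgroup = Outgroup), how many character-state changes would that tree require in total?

Map each character onto (Taxon X,(Taxon V,(Taxon P,Taxon G))) (rooted by Outgroup) and count the minimum state changes it requires (Fitch parsimony):
I: 1; II: 1; III: 2; IV: 2.
Total tree length = 6.

6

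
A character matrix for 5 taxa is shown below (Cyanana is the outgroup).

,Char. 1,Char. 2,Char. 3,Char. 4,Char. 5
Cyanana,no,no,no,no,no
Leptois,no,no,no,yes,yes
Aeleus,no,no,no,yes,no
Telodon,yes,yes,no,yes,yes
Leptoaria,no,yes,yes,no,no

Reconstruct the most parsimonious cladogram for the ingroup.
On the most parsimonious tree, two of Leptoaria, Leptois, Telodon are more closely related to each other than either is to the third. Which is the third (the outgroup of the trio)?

Leptoaria

The outgroup has state 'no' for every character, so 'yes' is the derived state throughout.
Char. 1 (derived state 'yes') is unique to Telodon (autapomorphy; uninformative for grouping).
Char. 2 (state 'yes') occurs in Leptoaria and Telodon but conflicts with the nesting implied by the other characters — most parsimoniously interpreted as homoplasy.
Char. 3 (derived state 'yes') is unique to Leptoaria (autapomorphy; uninformative for grouping).
Char. 4 (derived state 'yes') is shared by Aeleus, Leptois, and Telodon — a synapomorphy uniting that clade.
Char. 5 (derived state 'yes') is shared by Leptois and Telodon — a synapomorphy uniting that clade.
Most parsimonious ingroup topology: (((Leptois,Telodon),Aeleus),Leptoaria).
Leptois and Telodon share a more recent common ancestor with each other than either does with Leptoaria, so Leptoaria is the least closely related of the three.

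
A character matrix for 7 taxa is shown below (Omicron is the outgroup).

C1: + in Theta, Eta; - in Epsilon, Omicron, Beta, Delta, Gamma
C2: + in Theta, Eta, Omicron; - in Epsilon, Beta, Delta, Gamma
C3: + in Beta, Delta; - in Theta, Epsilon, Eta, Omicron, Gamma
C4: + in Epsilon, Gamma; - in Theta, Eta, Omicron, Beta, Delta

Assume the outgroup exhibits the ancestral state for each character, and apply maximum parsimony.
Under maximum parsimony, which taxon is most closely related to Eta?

Theta

Character polarity is set by the outgroup: the derived state is whichever differs from the outgroup's state, so for C2 the derived state is '-', and for the remaining characters it is '+'.
Only Eta and Theta show the derived state '+' for C1, supporting them as a clade.
Only Beta, Delta, Epsilon, and Gamma show the derived state '-' for C2, supporting them as a clade.
Only Beta and Delta show the derived state '+' for C3, supporting them as a clade.
C4: derived state '+' in Epsilon and Gamma only — synapomorphy for {Epsilon, Gamma}.
Most parsimonious ingroup topology: (((Gamma,Epsilon),(Delta,Beta)),(Eta,Theta)).
Eta and Theta form a cherry on this tree, so they are sister taxa.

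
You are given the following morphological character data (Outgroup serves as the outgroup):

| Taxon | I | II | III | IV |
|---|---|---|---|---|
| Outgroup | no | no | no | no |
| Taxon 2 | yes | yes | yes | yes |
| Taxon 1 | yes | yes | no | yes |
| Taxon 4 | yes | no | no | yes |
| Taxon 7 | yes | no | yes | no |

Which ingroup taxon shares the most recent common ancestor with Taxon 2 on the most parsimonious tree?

Taxon 1

The outgroup has state 'no' for every character, so 'yes' is the derived state throughout.
All ingroup taxa share the derived state 'yes' for I; it defines the ingroup but does not resolve relationships within it.
II: derived state 'yes' in Taxon 1 and Taxon 2 only — synapomorphy for {Taxon 1, Taxon 2}.
III groups Taxon 2 and Taxon 7, which is incompatible with the clades supported by the remaining characters; treating it as convergent (homoplasy) costs fewer steps than any alternative tree.
IV: derived state 'yes' in Taxon 1, Taxon 2, and Taxon 4 only — synapomorphy for {Taxon 1, Taxon 2, Taxon 4}.
Most parsimonious ingroup topology: (((Taxon 2,Taxon 1),Taxon 4),Taxon 7).
Taxon 2 and Taxon 1 form a cherry on this tree, so they are sister taxa.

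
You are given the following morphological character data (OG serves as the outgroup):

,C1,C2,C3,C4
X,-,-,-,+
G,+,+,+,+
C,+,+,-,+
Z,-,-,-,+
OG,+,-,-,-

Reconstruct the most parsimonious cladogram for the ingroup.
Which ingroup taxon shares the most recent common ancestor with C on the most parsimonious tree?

G

Character polarity is set by the outgroup: the derived state is whichever differs from the outgroup's state, so for C1 the derived state is '-', and for the remaining characters it is '+'.
C1: derived state '-' in X and Z only — synapomorphy for {X, Z}.
C2: derived state '+' in C and G only — synapomorphy for {C, G}.
C3 (derived state '+') is unique to G (autapomorphy; uninformative for grouping).
C4 (derived state '+') is shared by all ingroup taxa — unites the whole ingroup.
Most parsimonious ingroup topology: ((G,C),(Z,X)).
C and G form a cherry on this tree, so they are sister taxa.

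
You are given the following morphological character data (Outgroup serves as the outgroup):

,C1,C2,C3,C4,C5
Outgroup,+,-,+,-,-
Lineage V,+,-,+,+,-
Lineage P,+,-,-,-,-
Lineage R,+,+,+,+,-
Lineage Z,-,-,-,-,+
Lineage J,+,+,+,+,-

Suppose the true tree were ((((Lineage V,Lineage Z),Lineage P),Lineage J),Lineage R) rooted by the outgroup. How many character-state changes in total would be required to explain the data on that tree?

Map each character onto ((((Lineage V,Lineage Z),Lineage P),Lineage J),Lineage R) (rooted by Outgroup) and count the minimum state changes it requires (Fitch parsimony):
C1: 1; C2: 2; C3: 2; C4: 3; C5: 1.
Total tree length = 9.

9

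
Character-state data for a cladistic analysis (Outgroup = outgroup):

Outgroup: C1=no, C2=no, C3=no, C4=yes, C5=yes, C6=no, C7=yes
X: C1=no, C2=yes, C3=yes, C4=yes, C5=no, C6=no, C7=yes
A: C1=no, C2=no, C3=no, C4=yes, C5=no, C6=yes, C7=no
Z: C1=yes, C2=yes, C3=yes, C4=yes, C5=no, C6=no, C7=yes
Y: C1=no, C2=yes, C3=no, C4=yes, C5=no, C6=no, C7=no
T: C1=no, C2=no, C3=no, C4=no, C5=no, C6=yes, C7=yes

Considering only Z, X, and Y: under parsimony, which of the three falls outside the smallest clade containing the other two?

Character polarity is set by the outgroup: the derived state is whichever differs from the outgroup's state, so for C4, C5, C7 the derived state is 'no', and for the remaining characters it is 'yes'.
C1: derived state 'yes' in Z only — an autapomorphy, so it tells us nothing about relationships among taxa.
Only X, Y, and Z show the derived state 'yes' for C2, supporting them as a clade.
C3 (derived state 'yes') is shared by X and Z — a synapomorphy uniting that clade.
C4: derived state 'no' in T only — an autapomorphy, so it tells us nothing about relationships among taxa.
C5 (derived state 'no') is shared by all ingroup taxa — unites the whole ingroup.
C6 (derived state 'yes') is shared by A and T — a synapomorphy uniting that clade.
C7 (state 'no') occurs in A and Y but conflicts with the nesting implied by the other characters — most parsimoniously interpreted as homoplasy.
Most parsimonious ingroup topology: (((X,Z),Y),(A,T)).
Z and X share a more recent common ancestor with each other than either does with Y, so Y is the least closely related of the three.

Y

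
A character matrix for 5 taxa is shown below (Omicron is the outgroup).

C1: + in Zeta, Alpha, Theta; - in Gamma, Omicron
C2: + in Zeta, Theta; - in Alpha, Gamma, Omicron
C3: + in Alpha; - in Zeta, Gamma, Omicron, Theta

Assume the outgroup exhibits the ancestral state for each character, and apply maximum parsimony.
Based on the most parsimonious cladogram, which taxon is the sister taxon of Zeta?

The outgroup has state '-' for every character, so '+' is the derived state throughout.
Only Alpha, Theta, and Zeta show the derived state '+' for C1, supporting them as a clade.
C2 (derived state '+') is shared by Theta and Zeta — a synapomorphy uniting that clade.
C3 (derived state '+') is unique to Alpha (autapomorphy; uninformative for grouping).
Most parsimonious ingroup topology: (((Zeta,Theta),Alpha),Gamma).
Zeta and Theta form a cherry on this tree, so they are sister taxa.

Theta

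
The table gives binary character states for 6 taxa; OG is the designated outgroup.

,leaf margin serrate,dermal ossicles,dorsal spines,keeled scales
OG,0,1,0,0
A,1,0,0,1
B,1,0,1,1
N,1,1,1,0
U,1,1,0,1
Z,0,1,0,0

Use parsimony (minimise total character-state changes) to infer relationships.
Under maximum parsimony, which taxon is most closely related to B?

A

Character polarity is set by the outgroup: the derived state is whichever differs from the outgroup's state, so for dermal ossicles the derived state is '0', and for the remaining characters it is '1'.
leaf margin serrate: derived state '1' in A, B, N, and U only — synapomorphy for {A, B, N, U}.
dermal ossicles (derived state '0') is shared by A and B — a synapomorphy uniting that clade.
dorsal spines groups B and N, which is incompatible with the clades supported by the remaining characters; treating it as convergent (homoplasy) costs fewer steps than any alternative tree.
Only A, B, and U show the derived state '1' for keeled scales, supporting them as a clade.
Most parsimonious ingroup topology: ((((A,B),U),N),Z).
B and A form a cherry on this tree, so they are sister taxa.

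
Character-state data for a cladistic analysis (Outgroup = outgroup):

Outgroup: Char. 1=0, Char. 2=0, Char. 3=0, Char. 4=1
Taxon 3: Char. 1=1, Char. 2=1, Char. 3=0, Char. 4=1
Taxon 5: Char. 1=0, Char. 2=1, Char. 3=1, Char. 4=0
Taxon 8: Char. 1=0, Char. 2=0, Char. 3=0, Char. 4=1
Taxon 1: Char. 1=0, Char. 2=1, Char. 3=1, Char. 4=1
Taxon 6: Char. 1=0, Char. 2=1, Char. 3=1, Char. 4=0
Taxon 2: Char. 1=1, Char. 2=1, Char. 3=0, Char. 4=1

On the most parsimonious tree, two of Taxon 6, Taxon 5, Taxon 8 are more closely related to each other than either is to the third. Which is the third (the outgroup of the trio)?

Taxon 8

Character polarity is set by the outgroup: the derived state is whichever differs from the outgroup's state, so for Char. 4 the derived state is '0', and for the remaining characters it is '1'.
Char. 1: derived state '1' in Taxon 2 and Taxon 3 only — synapomorphy for {Taxon 2, Taxon 3}.
Only Taxon 1, Taxon 2, Taxon 3, Taxon 5, and Taxon 6 show the derived state '1' for Char. 2, supporting them as a clade.
Char. 3 (derived state '1') is shared by Taxon 1, Taxon 5, and Taxon 6 — a synapomorphy uniting that clade.
Char. 4 (derived state '0') is shared by Taxon 5 and Taxon 6 — a synapomorphy uniting that clade.
Most parsimonious ingroup topology: (((Taxon 3,Taxon 2),((Taxon 5,Taxon 6),Taxon 1)),Taxon 8).
Taxon 6 and Taxon 5 share a more recent common ancestor with each other than either does with Taxon 8, so Taxon 8 is the least closely related of the three.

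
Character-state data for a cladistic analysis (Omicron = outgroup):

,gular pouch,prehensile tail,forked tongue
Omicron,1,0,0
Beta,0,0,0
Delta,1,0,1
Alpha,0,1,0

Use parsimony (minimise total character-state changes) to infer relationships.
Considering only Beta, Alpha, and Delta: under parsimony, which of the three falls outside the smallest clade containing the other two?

Character polarity is set by the outgroup: the derived state is whichever differs from the outgroup's state, so for gular pouch the derived state is '0', and for the remaining characters it is '1'.
gular pouch: derived state '0' in Alpha and Beta only — synapomorphy for {Alpha, Beta}.
prehensile tail: derived state '1' in Alpha only — an autapomorphy, so it tells us nothing about relationships among taxa.
forked tongue: derived state '1' in Delta only — an autapomorphy, so it tells us nothing about relationships among taxa.
Most parsimonious ingroup topology: ((Beta,Alpha),Delta).
Alpha and Beta share a more recent common ancestor with each other than either does with Delta, so Delta is the least closely related of the three.

Delta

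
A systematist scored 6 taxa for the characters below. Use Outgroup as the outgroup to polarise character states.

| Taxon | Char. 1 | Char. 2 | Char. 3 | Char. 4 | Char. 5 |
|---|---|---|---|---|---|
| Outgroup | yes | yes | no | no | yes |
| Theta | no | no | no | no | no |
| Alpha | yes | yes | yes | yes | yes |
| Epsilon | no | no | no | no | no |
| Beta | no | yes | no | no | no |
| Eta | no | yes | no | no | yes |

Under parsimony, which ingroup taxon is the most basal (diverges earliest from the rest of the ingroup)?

Alpha

Character polarity is set by the outgroup: the derived state is whichever differs from the outgroup's state, so for Char. 1, Char. 2, Char. 5 the derived state is 'no', and for the remaining characters it is 'yes'.
Char. 1 (derived state 'no') is shared by Beta, Epsilon, Eta, and Theta — a synapomorphy uniting that clade.
Only Epsilon and Theta show the derived state 'no' for Char. 2, supporting them as a clade.
Char. 3: derived state 'yes' in Alpha only — an autapomorphy, so it tells us nothing about relationships among taxa.
Char. 4: derived state 'yes' in Alpha only — an autapomorphy, so it tells us nothing about relationships among taxa.
Only Beta, Epsilon, and Theta show the derived state 'no' for Char. 5, supporting them as a clade.
Most parsimonious ingroup topology: ((((Theta,Epsilon),Beta),Eta),Alpha).
Alpha is sister to the clade containing all other ingroup taxa, so it is the earliest-diverging (most basal) ingroup lineage.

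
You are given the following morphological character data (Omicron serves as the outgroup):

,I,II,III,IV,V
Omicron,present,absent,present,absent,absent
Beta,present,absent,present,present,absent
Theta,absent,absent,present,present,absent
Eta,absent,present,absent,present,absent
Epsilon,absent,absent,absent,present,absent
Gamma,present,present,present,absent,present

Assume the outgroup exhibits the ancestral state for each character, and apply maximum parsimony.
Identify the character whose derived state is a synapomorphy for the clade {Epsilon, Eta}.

III

Character polarity is set by the outgroup: the derived state is whichever differs from the outgroup's state, so for I, III the derived state is 'absent', and for the remaining characters it is 'present'.
I: derived state 'absent' in Epsilon, Eta, and Theta only — synapomorphy for {Epsilon, Eta, Theta}.
II groups Eta and Gamma, which is incompatible with the clades supported by the remaining characters; treating it as convergent (homoplasy) costs fewer steps than any alternative tree.
III (derived state 'absent') is shared by Epsilon and Eta — a synapomorphy uniting that clade.
IV: derived state 'present' in Beta, Epsilon, Eta, and Theta only — synapomorphy for {Beta, Epsilon, Eta, Theta}.
V: derived state 'present' in Gamma only — an autapomorphy, so it tells us nothing about relationships among taxa.
Most parsimonious ingroup topology: ((Beta,(Theta,(Eta,Epsilon))),Gamma).
The clade {Epsilon, Eta} is supported by III: its derived state 'absent' occurs in exactly those taxa and in no other taxon (including the outgroup).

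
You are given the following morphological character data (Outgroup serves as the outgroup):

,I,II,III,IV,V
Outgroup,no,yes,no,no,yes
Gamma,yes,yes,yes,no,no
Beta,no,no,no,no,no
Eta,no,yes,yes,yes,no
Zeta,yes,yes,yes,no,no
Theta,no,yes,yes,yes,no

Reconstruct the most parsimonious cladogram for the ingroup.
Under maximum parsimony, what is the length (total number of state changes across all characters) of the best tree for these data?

5

Character polarity is set by the outgroup: the derived state is whichever differs from the outgroup's state, so for II, V the derived state is 'no', and for the remaining characters it is 'yes'.
I (derived state 'yes') is shared by Gamma and Zeta — a synapomorphy uniting that clade.
II: derived state 'no' in Beta only — an autapomorphy, so it tells us nothing about relationships among taxa.
III (derived state 'yes') is shared by Eta, Gamma, Theta, and Zeta — a synapomorphy uniting that clade.
Only Eta and Theta show the derived state 'yes' for IV, supporting them as a clade.
All ingroup taxa share the derived state 'no' for V; it defines the ingroup but does not resolve relationships within it.
Most parsimonious ingroup topology: (((Gamma,Zeta),(Eta,Theta)),Beta).
Changes per character on this tree: I: 1; II: 1; III: 1; IV: 1; V: 1.
Total = 5.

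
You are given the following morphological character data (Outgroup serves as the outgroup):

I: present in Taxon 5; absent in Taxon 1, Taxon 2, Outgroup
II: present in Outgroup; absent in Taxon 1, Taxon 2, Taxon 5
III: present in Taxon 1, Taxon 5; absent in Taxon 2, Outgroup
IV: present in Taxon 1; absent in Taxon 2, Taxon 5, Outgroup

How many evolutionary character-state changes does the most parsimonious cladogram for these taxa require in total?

4

Character polarity is set by the outgroup: the derived state is whichever differs from the outgroup's state, so for II the derived state is 'absent', and for the remaining characters it is 'present'.
I: derived state 'present' in Taxon 5 only — an autapomorphy, so it tells us nothing about relationships among taxa.
II (derived state 'absent') is shared by all ingroup taxa — unites the whole ingroup.
III: derived state 'present' in Taxon 1 and Taxon 5 only — synapomorphy for {Taxon 1, Taxon 5}.
IV: derived state 'present' in Taxon 1 only — an autapomorphy, so it tells us nothing about relationships among taxa.
Most parsimonious ingroup topology: (Taxon 2,(Taxon 1,Taxon 5)).
Changes per character on this tree: I: 1; II: 1; III: 1; IV: 1.
Total = 4.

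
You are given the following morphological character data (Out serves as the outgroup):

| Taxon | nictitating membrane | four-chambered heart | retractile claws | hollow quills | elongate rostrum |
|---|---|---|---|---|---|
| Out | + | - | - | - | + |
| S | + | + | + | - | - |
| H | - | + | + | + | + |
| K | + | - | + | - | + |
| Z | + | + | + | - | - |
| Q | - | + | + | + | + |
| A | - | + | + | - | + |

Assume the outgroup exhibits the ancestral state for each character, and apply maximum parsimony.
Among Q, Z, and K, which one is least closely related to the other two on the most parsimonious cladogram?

Character polarity is set by the outgroup: the derived state is whichever differs from the outgroup's state, so for nictitating membrane, elongate rostrum the derived state is '-', and for the remaining characters it is '+'.
nictitating membrane (derived state '-') is shared by A, H, and Q — a synapomorphy uniting that clade.
Only A, H, Q, S, and Z show the derived state '+' for four-chambered heart, supporting them as a clade.
retractile claws (derived state '+') is shared by all ingroup taxa — unites the whole ingroup.
hollow quills (derived state '+') is shared by H and Q — a synapomorphy uniting that clade.
elongate rostrum: derived state '-' in S and Z only — synapomorphy for {S, Z}.
Most parsimonious ingroup topology: (((S,Z),((H,Q),A)),K).
Q and Z share a more recent common ancestor with each other than either does with K, so K is the least closely related of the three.

K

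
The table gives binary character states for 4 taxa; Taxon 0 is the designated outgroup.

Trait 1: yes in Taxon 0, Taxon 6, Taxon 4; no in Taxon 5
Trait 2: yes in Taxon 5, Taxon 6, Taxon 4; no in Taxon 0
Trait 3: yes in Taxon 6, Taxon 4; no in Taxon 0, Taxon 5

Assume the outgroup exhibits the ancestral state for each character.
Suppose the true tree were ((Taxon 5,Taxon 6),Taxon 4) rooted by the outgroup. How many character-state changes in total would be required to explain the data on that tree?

4

Map each character onto ((Taxon 5,Taxon 6),Taxon 4) (rooted by Taxon 0) and count the minimum state changes it requires (Fitch parsimony):
Trait 1: 1; Trait 2: 1; Trait 3: 2.
Total tree length = 4.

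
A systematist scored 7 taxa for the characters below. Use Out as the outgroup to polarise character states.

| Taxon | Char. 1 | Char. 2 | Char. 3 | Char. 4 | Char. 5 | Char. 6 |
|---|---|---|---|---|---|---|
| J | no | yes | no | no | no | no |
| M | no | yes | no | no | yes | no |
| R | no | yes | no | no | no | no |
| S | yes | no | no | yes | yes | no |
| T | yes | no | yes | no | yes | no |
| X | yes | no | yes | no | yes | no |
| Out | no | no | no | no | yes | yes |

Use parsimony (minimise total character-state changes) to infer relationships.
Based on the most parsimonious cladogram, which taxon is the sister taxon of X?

Character polarity is set by the outgroup: the derived state is whichever differs from the outgroup's state, so for Char. 5, Char. 6 the derived state is 'no', and for the remaining characters it is 'yes'.
Char. 1: derived state 'yes' in S, T, and X only — synapomorphy for {S, T, X}.
Only J, M, and R show the derived state 'yes' for Char. 2, supporting them as a clade.
Char. 3: derived state 'yes' in T and X only — synapomorphy for {T, X}.
Char. 4 (derived state 'yes') is unique to S (autapomorphy; uninformative for grouping).
Only J and R show the derived state 'no' for Char. 5, supporting them as a clade.
Char. 6 (derived state 'no') is shared by all ingroup taxa — unites the whole ingroup.
Most parsimonious ingroup topology: (((T,X),S),(M,(R,J))).
X and T form a cherry on this tree, so they are sister taxa.

T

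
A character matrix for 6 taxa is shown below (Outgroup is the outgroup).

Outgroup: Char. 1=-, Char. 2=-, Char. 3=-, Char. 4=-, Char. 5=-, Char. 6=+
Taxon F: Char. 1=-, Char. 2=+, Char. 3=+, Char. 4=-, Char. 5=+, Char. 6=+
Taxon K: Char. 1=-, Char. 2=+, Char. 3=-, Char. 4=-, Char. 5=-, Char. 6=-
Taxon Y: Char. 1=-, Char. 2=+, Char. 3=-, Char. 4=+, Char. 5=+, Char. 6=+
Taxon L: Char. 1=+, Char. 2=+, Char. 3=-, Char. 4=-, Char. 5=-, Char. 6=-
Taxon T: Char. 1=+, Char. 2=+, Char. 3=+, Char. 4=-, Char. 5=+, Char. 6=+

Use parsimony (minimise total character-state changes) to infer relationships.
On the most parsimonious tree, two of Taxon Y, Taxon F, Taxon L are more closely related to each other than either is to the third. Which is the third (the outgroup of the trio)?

Taxon L

Character polarity is set by the outgroup: the derived state is whichever differs from the outgroup's state, so for Char. 6 the derived state is '-', and for the remaining characters it is '+'.
Char. 1 groups Taxon L and Taxon T, which is incompatible with the clades supported by the remaining characters; treating it as convergent (homoplasy) costs fewer steps than any alternative tree.
All ingroup taxa share the derived state '+' for Char. 2; it defines the ingroup but does not resolve relationships within it.
Char. 3: derived state '+' in Taxon F and Taxon T only — synapomorphy for {Taxon F, Taxon T}.
Char. 4: derived state '+' in Taxon Y only — an autapomorphy, so it tells us nothing about relationships among taxa.
Only Taxon F, Taxon T, and Taxon Y show the derived state '+' for Char. 5, supporting them as a clade.
Only Taxon K and Taxon L show the derived state '-' for Char. 6, supporting them as a clade.
Most parsimonious ingroup topology: (((Taxon F,Taxon T),Taxon Y),(Taxon K,Taxon L)).
Taxon F and Taxon Y share a more recent common ancestor with each other than either does with Taxon L, so Taxon L is the least closely related of the three.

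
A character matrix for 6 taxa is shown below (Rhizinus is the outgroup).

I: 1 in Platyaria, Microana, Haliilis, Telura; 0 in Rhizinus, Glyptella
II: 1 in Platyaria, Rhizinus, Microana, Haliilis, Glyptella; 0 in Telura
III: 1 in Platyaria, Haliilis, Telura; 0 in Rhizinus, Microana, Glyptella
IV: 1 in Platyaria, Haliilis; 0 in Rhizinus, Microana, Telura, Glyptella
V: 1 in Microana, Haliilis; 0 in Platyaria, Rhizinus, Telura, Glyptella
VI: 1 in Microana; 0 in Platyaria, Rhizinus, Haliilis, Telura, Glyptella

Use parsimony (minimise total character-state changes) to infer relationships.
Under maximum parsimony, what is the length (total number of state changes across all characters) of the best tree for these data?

Character polarity is set by the outgroup: the derived state is whichever differs from the outgroup's state, so for II the derived state is '0', and for the remaining characters it is '1'.
I: derived state '1' in Haliilis, Microana, Platyaria, and Telura only — synapomorphy for {Haliilis, Microana, Platyaria, Telura}.
II: derived state '0' in Telura only — an autapomorphy, so it tells us nothing about relationships among taxa.
Only Haliilis, Platyaria, and Telura show the derived state '1' for III, supporting them as a clade.
IV: derived state '1' in Haliilis and Platyaria only — synapomorphy for {Haliilis, Platyaria}.
V groups Haliilis and Microana, which is incompatible with the clades supported by the remaining characters; treating it as convergent (homoplasy) costs fewer steps than any alternative tree.
VI (derived state '1') is unique to Microana (autapomorphy; uninformative for grouping).
Most parsimonious ingroup topology: ((((Haliilis,Platyaria),Telura),Microana),Glyptella).
Changes per character on this tree: I: 1; II: 1; III: 1; IV: 1; V: 2; VI: 1.
Total = 7.

7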